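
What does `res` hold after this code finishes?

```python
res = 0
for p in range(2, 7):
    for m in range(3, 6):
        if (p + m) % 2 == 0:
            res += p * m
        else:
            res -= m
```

80

p=2,m=3: odd sum, res = 0-3 = -3
p=2,m=4: even sum, res = (-3)+8 = 5
p=2,m=5: odd sum, res = 5-5 = 0
p=3,m=3: even sum, res = 0+9 = 9
p=3,m=4: odd sum, res = 9-4 = 5
p=3,m=5: even sum, res = 5+15 = 20
p=4,m=3: odd sum, res = 20-3 = 17
p=4,m=4: even sum, res = 17+16 = 33
p=4,m=5: odd sum, res = 33-5 = 28
p=5,m=3: even sum, res = 28+15 = 43
p=5,m=4: odd sum, res = 43-4 = 39
p=5,m=5: even sum, res = 39+25 = 64
p=6,m=3: odd sum, res = 64-3 = 61
p=6,m=4: even sum, res = 61+24 = 85
p=6,m=5: odd sum, res = 85-5 = 80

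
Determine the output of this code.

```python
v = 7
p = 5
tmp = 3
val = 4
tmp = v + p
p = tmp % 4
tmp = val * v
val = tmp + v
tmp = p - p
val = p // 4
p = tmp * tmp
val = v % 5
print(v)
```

7

tmp = 7+5 = 12
p = 12%4 = 0
tmp = 4*7 = 28
val = 28+7 = 35
tmp = 0-0 = 0
val = 0//4 = 0
p = 0*0 = 0
val = 7%5 = 2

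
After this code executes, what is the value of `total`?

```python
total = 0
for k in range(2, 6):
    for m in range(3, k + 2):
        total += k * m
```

165

k=2,m=3: total = 0+6 = 6
k=3,m=3: total = 6+9 = 15
k=3,m=4: total = 15+12 = 27
k=4,m=3: total = 27+12 = 39
k=4,m=4: total = 39+16 = 55
k=4,m=5: total = 55+20 = 75
k=5,m=3: total = 75+15 = 90
k=5,m=4: total = 90+20 = 110
k=5,m=5: total = 110+25 = 135
k=5,m=6: total = 135+30 = 165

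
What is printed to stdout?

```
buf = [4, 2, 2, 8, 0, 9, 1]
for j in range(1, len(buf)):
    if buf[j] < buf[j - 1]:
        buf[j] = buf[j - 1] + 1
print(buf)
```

j=1: 2<4, buf[1] = 4+1 = 5 → [4, 5, 2, 8, 0, 9, 1]
j=2: 2<5, buf[2] = 5+1 = 6 → [4, 5, 6, 8, 0, 9, 1]
j=3: 8>=6, unchanged → [4, 5, 6, 8, 0, 9, 1]
j=4: 0<8, buf[4] = 8+1 = 9 → [4, 5, 6, 8, 9, 9, 1]
j=5: 9>=9, unchanged → [4, 5, 6, 8, 9, 9, 1]
j=6: 1<9, buf[6] = 9+1 = 10 → [4, 5, 6, 8, 9, 9, 10]

[4, 5, 6, 8, 9, 9, 10]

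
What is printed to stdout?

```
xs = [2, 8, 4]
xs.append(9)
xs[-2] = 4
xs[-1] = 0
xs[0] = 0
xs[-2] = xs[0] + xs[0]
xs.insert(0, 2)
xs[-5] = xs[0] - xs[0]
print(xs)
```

[0, 0, 8, 0, 0]

append 9 → [2, 8, 4, 9]
xs[-2] = 4 → [2, 8, 4, 9]
xs[-1] = 0 → [2, 8, 4, 0]
xs[0] = 0 → [0, 8, 4, 0]
xs[-2] = xs[0]+xs[0] = 0+0 = 0 → [0, 8, 0, 0]
insert 2 at 0 → [2, 0, 8, 0, 0]
xs[-5] = xs[0]-xs[0] = 2-2 = 0 → [0, 0, 8, 0, 0]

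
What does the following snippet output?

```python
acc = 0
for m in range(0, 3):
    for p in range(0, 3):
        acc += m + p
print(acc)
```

18

m=0,p=0: acc = 0+0 = 0
m=0,p=1: acc = 0+1 = 1
m=0,p=2: acc = 1+2 = 3
m=1,p=0: acc = 3+1 = 4
m=1,p=1: acc = 4+2 = 6
m=1,p=2: acc = 6+3 = 9
m=2,p=0: acc = 9+2 = 11
m=2,p=1: acc = 11+3 = 14
m=2,p=2: acc = 14+4 = 18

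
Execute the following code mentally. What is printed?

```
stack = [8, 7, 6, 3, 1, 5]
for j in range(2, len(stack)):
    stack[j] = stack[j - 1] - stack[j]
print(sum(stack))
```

j=2: stack[2] = 7-6 = 1 → [8, 7, 1, 3, 1, 5]
j=3: stack[3] = 1-3 = -2 → [8, 7, 1, -2, 1, 5]
j=4: stack[4] = (-2)-1 = -3 → [8, 7, 1, -2, -3, 5]
j=5: stack[5] = (-3)-5 = -8 → [8, 7, 1, -2, -3, -8]
sum = 3

3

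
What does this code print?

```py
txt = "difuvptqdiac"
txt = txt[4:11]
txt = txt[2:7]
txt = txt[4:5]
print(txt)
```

slice [4:11] → 'vptqdia'
slice [2:7] → 'tqdia'
slice [4:5] → 'a'

a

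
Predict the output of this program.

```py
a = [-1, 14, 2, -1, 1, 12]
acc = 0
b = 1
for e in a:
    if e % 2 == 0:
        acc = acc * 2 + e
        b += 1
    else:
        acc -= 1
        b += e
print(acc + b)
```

63

e=-1: not even, acc = 0-1 = -1; b=0
e=14: even, acc = (-1)*2+14 = 12; b=1
e=2: even, acc = 12*2+2 = 26; b=2
e=-1: not even, acc = 26-1 = 25; b=1
e=1: not even, acc = 25-1 = 24; b=2
e=12: even, acc = 24*2+12 = 60; b=3
acc+b = 60+3 = 63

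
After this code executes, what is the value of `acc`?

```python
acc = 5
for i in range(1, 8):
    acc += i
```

i=1: acc = 5+1 = 6
i=2: acc = 6+2 = 8
i=3: acc = 8+3 = 11
i=4: acc = 11+4 = 15
i=5: acc = 15+5 = 20
i=6: acc = 20+6 = 26
i=7: acc = 26+7 = 33

33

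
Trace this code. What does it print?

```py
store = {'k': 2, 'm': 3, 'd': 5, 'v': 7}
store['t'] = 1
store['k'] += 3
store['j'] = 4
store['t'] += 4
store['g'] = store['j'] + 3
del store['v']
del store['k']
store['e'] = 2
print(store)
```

{'m': 3, 'd': 5, 't': 5, 'j': 4, 'g': 7, 'e': 2}

store['t'] = 1 → {'k': 2, 'm': 3, 'd': 5, 'v': 7, 't': 1}
store['k'] = 2+3 = 5 → {'k': 5, 'm': 3, 'd': 5, 'v': 7, 't': 1}
store['j'] = 4 → {'k': 5, 'm': 3, 'd': 5, 'v': 7, 't': 1, 'j': 4}
store['t'] = 1+4 = 5 → {'k': 5, 'm': 3, 'd': 5, 'v': 7, 't': 5, 'j': 4}
store['g'] = store['j']+3 = 7 → {'k': 5, 'm': 3, 'd': 5, 'v': 7, 't': 5, 'j': 4, 'g': 7}
del 'v' → {'k': 5, 'm': 3, 'd': 5, 't': 5, 'j': 4, 'g': 7}
del 'k' → {'m': 3, 'd': 5, 't': 5, 'j': 4, 'g': 7}
store['e'] = 2 → {'m': 3, 'd': 5, 't': 5, 'j': 4, 'g': 7, 'e': 2}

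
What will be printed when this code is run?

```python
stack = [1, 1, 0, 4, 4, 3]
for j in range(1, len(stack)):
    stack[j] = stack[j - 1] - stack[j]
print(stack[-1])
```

j=1: stack[1] = 1-1 = 0 → [1, 0, 0, 4, 4, 3]
j=2: stack[2] = 0-0 = 0 → [1, 0, 0, 4, 4, 3]
j=3: stack[3] = 0-4 = -4 → [1, 0, 0, -4, 4, 3]
j=4: stack[4] = (-4)-4 = -8 → [1, 0, 0, -4, -8, 3]
j=5: stack[5] = (-8)-3 = -11 → [1, 0, 0, -4, -8, -11]

-11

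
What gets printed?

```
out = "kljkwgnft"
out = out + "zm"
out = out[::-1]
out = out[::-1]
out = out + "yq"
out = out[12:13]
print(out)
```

q

+ 'zm' → 'kljkwgnftzm'
reverse → 'mztfngwkjlk'
reverse → 'kljkwgnftzm'
+ 'yq' → 'kljkwgnftzmyq'
slice [12:13] → 'q'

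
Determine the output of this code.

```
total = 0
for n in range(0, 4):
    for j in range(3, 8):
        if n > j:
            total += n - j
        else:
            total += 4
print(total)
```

80

n=0,j=3: not 0>3, total = 0+4 = 4
n=0,j=4: not 0>4, total = 4+4 = 8
n=0,j=5: not 0>5, total = 8+4 = 12
n=0,j=6: not 0>6, total = 12+4 = 16
n=0,j=7: not 0>7, total = 16+4 = 20
n=1,j=3: not 1>3, total = 20+4 = 24
n=1,j=4: not 1>4, total = 24+4 = 28
n=1,j=5: not 1>5, total = 28+4 = 32
n=1,j=6: not 1>6, total = 32+4 = 36
n=1,j=7: not 1>7, total = 36+4 = 40
n=2,j=3: not 2>3, total = 40+4 = 44
n=2,j=4: not 2>4, total = 44+4 = 48
n=2,j=5: not 2>5, total = 48+4 = 52
n=2,j=6: not 2>6, total = 52+4 = 56
n=2,j=7: not 2>7, total = 56+4 = 60
n=3,j=3: not 3>3, total = 60+4 = 64
n=3,j=4: not 3>4, total = 64+4 = 68
n=3,j=5: not 3>5, total = 68+4 = 72
n=3,j=6: not 3>6, total = 72+4 = 76
n=3,j=7: not 3>7, total = 76+4 = 80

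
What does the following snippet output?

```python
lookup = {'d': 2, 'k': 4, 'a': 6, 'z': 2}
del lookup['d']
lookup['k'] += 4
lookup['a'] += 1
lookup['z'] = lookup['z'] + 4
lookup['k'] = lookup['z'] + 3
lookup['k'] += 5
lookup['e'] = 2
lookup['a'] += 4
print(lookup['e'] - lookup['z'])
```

del 'd' → {'k': 4, 'a': 6, 'z': 2}
lookup['k'] = 4+4 = 8 → {'k': 8, 'a': 6, 'z': 2}
lookup['a'] = 6+1 = 7 → {'k': 8, 'a': 7, 'z': 2}
lookup['z'] = lookup['z']+4 = 6 → {'k': 8, 'a': 7, 'z': 6}
lookup['k'] = lookup['z']+3 = 9 → {'k': 9, 'a': 7, 'z': 6}
lookup['k'] = 9+5 = 14 → {'k': 14, 'a': 7, 'z': 6}
lookup['e'] = 2 → {'k': 14, 'a': 7, 'z': 6, 'e': 2}
lookup['a'] = 7+4 = 11 → {'k': 14, 'a': 11, 'z': 6, 'e': 2}
lookup['e']-lookup['z'] = 2-6 = -4

-4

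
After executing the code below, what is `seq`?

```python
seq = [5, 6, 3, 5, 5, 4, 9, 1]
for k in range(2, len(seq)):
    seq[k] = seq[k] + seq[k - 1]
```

[5, 6, 9, 14, 19, 23, 32, 33]

k=2: seq[2] = 3+6 = 9 → [5, 6, 9, 5, 5, 4, 9, 1]
k=3: seq[3] = 5+9 = 14 → [5, 6, 9, 14, 5, 4, 9, 1]
k=4: seq[4] = 5+14 = 19 → [5, 6, 9, 14, 19, 4, 9, 1]
k=5: seq[5] = 4+19 = 23 → [5, 6, 9, 14, 19, 23, 9, 1]
k=6: seq[6] = 9+23 = 32 → [5, 6, 9, 14, 19, 23, 32, 1]
k=7: seq[7] = 1+32 = 33 → [5, 6, 9, 14, 19, 23, 32, 33]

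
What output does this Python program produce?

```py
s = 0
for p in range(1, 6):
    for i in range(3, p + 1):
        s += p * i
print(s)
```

p=3,i=3: s = 0+9 = 9
p=4,i=3: s = 9+12 = 21
p=4,i=4: s = 21+16 = 37
p=5,i=3: s = 37+15 = 52
p=5,i=4: s = 52+20 = 72
p=5,i=5: s = 72+25 = 97

97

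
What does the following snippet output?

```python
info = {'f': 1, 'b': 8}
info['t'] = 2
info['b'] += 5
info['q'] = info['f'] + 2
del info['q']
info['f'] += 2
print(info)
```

info['t'] = 2 → {'f': 1, 'b': 8, 't': 2}
info['b'] = 8+5 = 13 → {'f': 1, 'b': 13, 't': 2}
info['q'] = info['f']+2 = 3 → {'f': 1, 'b': 13, 't': 2, 'q': 3}
del 'q' → {'f': 1, 'b': 13, 't': 2}
info['f'] = 1+2 = 3 → {'f': 3, 'b': 13, 't': 2}

{'f': 3, 'b': 13, 't': 2}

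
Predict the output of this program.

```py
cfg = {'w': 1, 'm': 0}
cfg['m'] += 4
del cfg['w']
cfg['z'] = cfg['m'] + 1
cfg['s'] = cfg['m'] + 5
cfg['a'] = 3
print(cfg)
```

{'m': 4, 'z': 5, 's': 9, 'a': 3}

cfg['m'] = 0+4 = 4 → {'w': 1, 'm': 4}
del 'w' → {'m': 4}
cfg['z'] = cfg['m']+1 = 5 → {'m': 4, 'z': 5}
cfg['s'] = cfg['m']+5 = 9 → {'m': 4, 'z': 5, 's': 9}
cfg['a'] = 3 → {'m': 4, 'z': 5, 's': 9, 'a': 3}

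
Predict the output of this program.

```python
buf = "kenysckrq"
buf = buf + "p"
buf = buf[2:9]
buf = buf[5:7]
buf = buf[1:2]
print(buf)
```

q

+ 'p' → 'kenysckrqp'
slice [2:9] → 'nysckrq'
slice [5:7] → 'rq'
slice [1:2] → 'q'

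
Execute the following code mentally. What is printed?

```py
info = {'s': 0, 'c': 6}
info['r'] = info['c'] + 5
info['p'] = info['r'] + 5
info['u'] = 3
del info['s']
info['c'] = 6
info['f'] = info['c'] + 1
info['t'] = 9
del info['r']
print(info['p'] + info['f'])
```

23

info['r'] = info['c']+5 = 11 → {'s': 0, 'c': 6, 'r': 11}
info['p'] = info['r']+5 = 16 → {'s': 0, 'c': 6, 'r': 11, 'p': 16}
info['u'] = 3 → {'s': 0, 'c': 6, 'r': 11, 'p': 16, 'u': 3}
del 's' → {'c': 6, 'r': 11, 'p': 16, 'u': 3}
info['c'] = 6 → {'c': 6, 'r': 11, 'p': 16, 'u': 3}
info['f'] = info['c']+1 = 7 → {'c': 6, 'r': 11, 'p': 16, 'u': 3, 'f': 7}
info['t'] = 9 → {'c': 6, 'r': 11, 'p': 16, 'u': 3, 'f': 7, 't': 9}
del 'r' → {'c': 6, 'p': 16, 'u': 3, 'f': 7, 't': 9}
info['p']+info['f'] = 16+7 = 23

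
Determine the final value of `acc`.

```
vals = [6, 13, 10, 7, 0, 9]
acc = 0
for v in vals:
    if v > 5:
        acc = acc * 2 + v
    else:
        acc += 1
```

v=6: >5, acc = 0*2+6 = 6
v=13: >5, acc = 6*2+13 = 25
v=10: >5, acc = 25*2+10 = 60
v=7: >5, acc = 60*2+7 = 127
v=0: not >5, acc = 127+1 = 128
v=9: >5, acc = 128*2+9 = 265

265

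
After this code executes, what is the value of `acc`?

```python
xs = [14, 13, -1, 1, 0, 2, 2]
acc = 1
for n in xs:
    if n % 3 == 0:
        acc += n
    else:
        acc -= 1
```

n=14: not %3==0, acc = 1-1 = 0
n=13: not %3==0, acc = 0-1 = -1
n=-1: not %3==0, acc = (-1)-1 = -2
n=1: not %3==0, acc = (-2)-1 = -3
n=0: %3==0, acc = (-3)+0 = -3
n=2: not %3==0, acc = (-3)-1 = -4
n=2: not %3==0, acc = (-4)-1 = -5

-5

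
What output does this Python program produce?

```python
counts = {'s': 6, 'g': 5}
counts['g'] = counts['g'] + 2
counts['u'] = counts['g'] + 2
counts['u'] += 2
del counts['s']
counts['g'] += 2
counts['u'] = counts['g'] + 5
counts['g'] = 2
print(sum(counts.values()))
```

counts['g'] = counts['g']+2 = 7 → {'s': 6, 'g': 7}
counts['u'] = counts['g']+2 = 9 → {'s': 6, 'g': 7, 'u': 9}
counts['u'] = 9+2 = 11 → {'s': 6, 'g': 7, 'u': 11}
del 's' → {'g': 7, 'u': 11}
counts['g'] = 7+2 = 9 → {'g': 9, 'u': 11}
counts['u'] = counts['g']+5 = 14 → {'g': 9, 'u': 14}
counts['g'] = 2 → {'g': 2, 'u': 14}
sum of values = 16

16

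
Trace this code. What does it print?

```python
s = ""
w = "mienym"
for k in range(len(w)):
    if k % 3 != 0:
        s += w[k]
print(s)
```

k=0: skip
k=1: add 'i' → 'i'
k=2: add 'e' → 'ie'
k=3: skip
k=4: add 'y' → 'iey'
k=5: add 'm' → 'ieym'

ieym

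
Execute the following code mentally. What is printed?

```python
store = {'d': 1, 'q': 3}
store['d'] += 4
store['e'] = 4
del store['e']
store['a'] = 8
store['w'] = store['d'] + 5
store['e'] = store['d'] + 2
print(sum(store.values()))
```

33

store['d'] = 1+4 = 5 → {'d': 5, 'q': 3}
store['e'] = 4 → {'d': 5, 'q': 3, 'e': 4}
del 'e' → {'d': 5, 'q': 3}
store['a'] = 8 → {'d': 5, 'q': 3, 'a': 8}
store['w'] = store['d']+5 = 10 → {'d': 5, 'q': 3, 'a': 8, 'w': 10}
store['e'] = store['d']+2 = 7 → {'d': 5, 'q': 3, 'a': 8, 'w': 10, 'e': 7}
sum of values = 33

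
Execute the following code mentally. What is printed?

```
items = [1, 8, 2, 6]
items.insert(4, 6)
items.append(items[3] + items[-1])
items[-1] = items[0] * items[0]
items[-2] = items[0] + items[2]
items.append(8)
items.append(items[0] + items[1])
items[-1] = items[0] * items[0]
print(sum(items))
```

insert 6 at 4 → [1, 8, 2, 6, 6]
append items[3]+items[-1] = 6+6 = 12 → [1, 8, 2, 6, 6, 12]
items[-1] = items[0]*items[0] = 1*1 = 1 → [1, 8, 2, 6, 6, 1]
items[-2] = items[0]+items[2] = 1+2 = 3 → [1, 8, 2, 6, 3, 1]
append 8 → [1, 8, 2, 6, 3, 1, 8]
append items[0]+items[1] = 1+8 = 9 → [1, 8, 2, 6, 3, 1, 8, 9]
items[-1] = items[0]*items[0] = 1*1 = 1 → [1, 8, 2, 6, 3, 1, 8, 1]
sum = 30

30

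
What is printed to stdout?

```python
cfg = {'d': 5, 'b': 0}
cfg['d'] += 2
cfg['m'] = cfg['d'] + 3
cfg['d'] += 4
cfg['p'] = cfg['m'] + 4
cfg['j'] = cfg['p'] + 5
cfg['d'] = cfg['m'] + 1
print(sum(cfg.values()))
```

54

cfg['d'] = 5+2 = 7 → {'d': 7, 'b': 0}
cfg['m'] = cfg['d']+3 = 10 → {'d': 7, 'b': 0, 'm': 10}
cfg['d'] = 7+4 = 11 → {'d': 11, 'b': 0, 'm': 10}
cfg['p'] = cfg['m']+4 = 14 → {'d': 11, 'b': 0, 'm': 10, 'p': 14}
cfg['j'] = cfg['p']+5 = 19 → {'d': 11, 'b': 0, 'm': 10, 'p': 14, 'j': 19}
cfg['d'] = cfg['m']+1 = 11 → {'d': 11, 'b': 0, 'm': 10, 'p': 14, 'j': 19}
sum of values = 54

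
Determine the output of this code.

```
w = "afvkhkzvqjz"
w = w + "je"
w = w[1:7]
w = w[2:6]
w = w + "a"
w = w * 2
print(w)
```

+ 'je' → 'afvkhkzvqjzje'
slice [1:7] → 'fvkhkz'
slice [2:6] → 'khkz'
+ 'a' → 'khkza'
repeat ×2 → 'khkzakhkza'

khkzakhkza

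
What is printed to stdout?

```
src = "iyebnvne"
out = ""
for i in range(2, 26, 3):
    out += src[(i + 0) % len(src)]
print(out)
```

i=2: add src[2]='e' → 'e'
i=5: add src[5]='v' → 'ev'
i=8: add src[0]='i' → 'evi'
i=11: add src[3]='b' → 'evib'
i=14: add src[6]='n' → 'evibn'
i=17: add src[1]='y' → 'evibny'
i=20: add src[4]='n' → 'evibnyn'
i=23: add src[7]='e' → 'evibnyne'

evibnyne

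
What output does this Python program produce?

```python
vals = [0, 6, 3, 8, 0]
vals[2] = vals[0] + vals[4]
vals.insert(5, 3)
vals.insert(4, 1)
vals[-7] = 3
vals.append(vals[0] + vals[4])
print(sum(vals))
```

25

vals[2] = vals[0]+vals[4] = 0+0 = 0 → [0, 6, 0, 8, 0]
insert 3 at 5 → [0, 6, 0, 8, 0, 3]
insert 1 at 4 → [0, 6, 0, 8, 1, 0, 3]
vals[-7] = 3 → [3, 6, 0, 8, 1, 0, 3]
append vals[0]+vals[4] = 3+1 = 4 → [3, 6, 0, 8, 1, 0, 3, 4]
sum = 25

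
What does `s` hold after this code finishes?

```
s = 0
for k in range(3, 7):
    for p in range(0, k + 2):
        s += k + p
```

196

k=3,p=0: s = 0+3 = 3
k=3,p=1: s = 3+4 = 7
k=3,p=2: s = 7+5 = 12
k=3,p=3: s = 12+6 = 18
k=3,p=4: s = 18+7 = 25
k=4,p=0: s = 25+4 = 29
k=4,p=1: s = 29+5 = 34
k=4,p=2: s = 34+6 = 40
k=4,p=3: s = 40+7 = 47
k=4,p=4: s = 47+8 = 55
k=4,p=5: s = 55+9 = 64
k=5,p=0: s = 64+5 = 69
k=5,p=1: s = 69+6 = 75
k=5,p=2: s = 75+7 = 82
k=5,p=3: s = 82+8 = 90
k=5,p=4: s = 90+9 = 99
k=5,p=5: s = 99+10 = 109
k=5,p=6: s = 109+11 = 120
k=6,p=0: s = 120+6 = 126
k=6,p=1: s = 126+7 = 133
k=6,p=2: s = 133+8 = 141
k=6,p=3: s = 141+9 = 150
k=6,p=4: s = 150+10 = 160
k=6,p=5: s = 160+11 = 171
k=6,p=6: s = 171+12 = 183
k=6,p=7: s = 183+13 = 196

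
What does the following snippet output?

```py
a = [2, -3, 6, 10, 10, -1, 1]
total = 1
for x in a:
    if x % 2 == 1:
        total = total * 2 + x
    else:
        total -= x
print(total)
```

x=2: not odd, total = 1-2 = -1
x=-3: odd, total = (-1)*2+(-3) = -5
x=6: not odd, total = (-5)-6 = -11
x=10: not odd, total = (-11)-10 = -21
x=10: not odd, total = (-21)-10 = -31
x=-1: odd, total = (-31)*2+(-1) = -63
x=1: odd, total = (-63)*2+1 = -125

-125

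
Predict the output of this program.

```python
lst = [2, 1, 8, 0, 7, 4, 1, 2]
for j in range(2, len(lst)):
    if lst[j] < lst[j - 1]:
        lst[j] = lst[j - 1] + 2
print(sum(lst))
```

j=2: 8>=1, unchanged → [2, 1, 8, 0, 7, 4, 1, 2]
j=3: 0<8, lst[3] = 8+2 = 10 → [2, 1, 8, 10, 7, 4, 1, 2]
j=4: 7<10, lst[4] = 10+2 = 12 → [2, 1, 8, 10, 12, 4, 1, 2]
j=5: 4<12, lst[5] = 12+2 = 14 → [2, 1, 8, 10, 12, 14, 1, 2]
j=6: 1<14, lst[6] = 14+2 = 16 → [2, 1, 8, 10, 12, 14, 16, 2]
j=7: 2<16, lst[7] = 16+2 = 18 → [2, 1, 8, 10, 12, 14, 16, 18]
sum = 81

81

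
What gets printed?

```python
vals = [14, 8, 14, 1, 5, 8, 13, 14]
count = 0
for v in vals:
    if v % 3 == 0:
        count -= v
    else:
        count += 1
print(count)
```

v=14: not %3==0, count = 0+1 = 1
v=8: not %3==0, count = 1+1 = 2
v=14: not %3==0, count = 2+1 = 3
v=1: not %3==0, count = 3+1 = 4
v=5: not %3==0, count = 4+1 = 5
v=8: not %3==0, count = 5+1 = 6
v=13: not %3==0, count = 6+1 = 7
v=14: not %3==0, count = 7+1 = 8

8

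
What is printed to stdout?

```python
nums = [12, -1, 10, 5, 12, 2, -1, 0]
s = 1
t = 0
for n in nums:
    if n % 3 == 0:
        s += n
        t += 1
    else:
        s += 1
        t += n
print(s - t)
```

12

n=12: %3==0, s = 1+12 = 13; t=1
n=-1: not %3==0, s = 13+1 = 14; t=0
n=10: not %3==0, s = 14+1 = 15; t=10
n=5: not %3==0, s = 15+1 = 16; t=15
n=12: %3==0, s = 16+12 = 28; t=16
n=2: not %3==0, s = 28+1 = 29; t=18
n=-1: not %3==0, s = 29+1 = 30; t=17
n=0: %3==0, s = 30+0 = 30; t=18
s-t = 30-18 = 12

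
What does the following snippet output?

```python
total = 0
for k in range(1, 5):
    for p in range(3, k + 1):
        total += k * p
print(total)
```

37

k=3,p=3: total = 0+9 = 9
k=4,p=3: total = 9+12 = 21
k=4,p=4: total = 21+16 = 37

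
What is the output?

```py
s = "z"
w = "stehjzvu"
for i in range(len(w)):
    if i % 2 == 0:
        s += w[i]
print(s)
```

zsejv

i=0: add 's' → 'zs'
i=1: skip
i=2: add 'e' → 'zse'
i=3: skip
i=4: add 'j' → 'zsej'
i=5: skip
i=6: add 'v' → 'zsejv'
i=7: skip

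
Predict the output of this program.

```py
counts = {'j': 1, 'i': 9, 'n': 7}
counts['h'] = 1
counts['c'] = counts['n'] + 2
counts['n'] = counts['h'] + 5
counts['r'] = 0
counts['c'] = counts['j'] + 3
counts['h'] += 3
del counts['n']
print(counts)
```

counts['h'] = 1 → {'j': 1, 'i': 9, 'n': 7, 'h': 1}
counts['c'] = counts['n']+2 = 9 → {'j': 1, 'i': 9, 'n': 7, 'h': 1, 'c': 9}
counts['n'] = counts['h']+5 = 6 → {'j': 1, 'i': 9, 'n': 6, 'h': 1, 'c': 9}
counts['r'] = 0 → {'j': 1, 'i': 9, 'n': 6, 'h': 1, 'c': 9, 'r': 0}
counts['c'] = counts['j']+3 = 4 → {'j': 1, 'i': 9, 'n': 6, 'h': 1, 'c': 4, 'r': 0}
counts['h'] = 1+3 = 4 → {'j': 1, 'i': 9, 'n': 6, 'h': 4, 'c': 4, 'r': 0}
del 'n' → {'j': 1, 'i': 9, 'h': 4, 'c': 4, 'r': 0}

{'j': 1, 'i': 9, 'h': 4, 'c': 4, 'r': 0}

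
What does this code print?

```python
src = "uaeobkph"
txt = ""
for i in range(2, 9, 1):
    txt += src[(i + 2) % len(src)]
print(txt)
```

i=2: add src[4]='b' → 'b'
i=3: add src[5]='k' → 'bk'
i=4: add src[6]='p' → 'bkp'
i=5: add src[7]='h' → 'bkph'
i=6: add src[0]='u' → 'bkphu'
i=7: add src[1]='a' → 'bkphua'
i=8: add src[2]='e' → 'bkphuae'

bkphuae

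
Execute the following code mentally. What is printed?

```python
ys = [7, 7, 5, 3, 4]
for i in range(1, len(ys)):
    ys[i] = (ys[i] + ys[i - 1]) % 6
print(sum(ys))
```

16

i=1: ys[1] = (7+7)%6 = 2 → [7, 2, 5, 3, 4]
i=2: ys[2] = (5+2)%6 = 1 → [7, 2, 1, 3, 4]
i=3: ys[3] = (3+1)%6 = 4 → [7, 2, 1, 4, 4]
i=4: ys[4] = (4+4)%6 = 2 → [7, 2, 1, 4, 2]
sum = 16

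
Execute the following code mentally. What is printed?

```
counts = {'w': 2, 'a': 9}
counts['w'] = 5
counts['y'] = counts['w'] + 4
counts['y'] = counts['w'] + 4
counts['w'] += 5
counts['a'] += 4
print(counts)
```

counts['w'] = 5 → {'w': 5, 'a': 9}
counts['y'] = counts['w']+4 = 9 → {'w': 5, 'a': 9, 'y': 9}
counts['y'] = counts['w']+4 = 9 → {'w': 5, 'a': 9, 'y': 9}
counts['w'] = 5+5 = 10 → {'w': 10, 'a': 9, 'y': 9}
counts['a'] = 9+4 = 13 → {'w': 10, 'a': 13, 'y': 9}

{'w': 10, 'a': 13, 'y': 9}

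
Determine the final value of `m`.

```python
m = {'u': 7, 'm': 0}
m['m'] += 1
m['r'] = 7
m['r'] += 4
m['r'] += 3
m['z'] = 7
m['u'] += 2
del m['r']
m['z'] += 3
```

{'u': 9, 'm': 1, 'z': 10}

m['m'] = 0+1 = 1 → {'u': 7, 'm': 1}
m['r'] = 7 → {'u': 7, 'm': 1, 'r': 7}
m['r'] = 7+4 = 11 → {'u': 7, 'm': 1, 'r': 11}
m['r'] = 11+3 = 14 → {'u': 7, 'm': 1, 'r': 14}
m['z'] = 7 → {'u': 7, 'm': 1, 'r': 14, 'z': 7}
m['u'] = 7+2 = 9 → {'u': 9, 'm': 1, 'r': 14, 'z': 7}
del 'r' → {'u': 9, 'm': 1, 'z': 7}
m['z'] = 7+3 = 10 → {'u': 9, 'm': 1, 'z': 10}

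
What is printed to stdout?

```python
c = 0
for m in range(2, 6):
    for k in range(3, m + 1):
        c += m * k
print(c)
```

97

m=3,k=3: c = 0+9 = 9
m=4,k=3: c = 9+12 = 21
m=4,k=4: c = 21+16 = 37
m=5,k=3: c = 37+15 = 52
m=5,k=4: c = 52+20 = 72
m=5,k=5: c = 72+25 = 97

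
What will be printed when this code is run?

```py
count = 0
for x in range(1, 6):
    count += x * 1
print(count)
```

15

x=1: count = 0+1*1 = 1
x=2: count = 1+2*1 = 3
x=3: count = 3+3*1 = 6
x=4: count = 6+4*1 = 10
x=5: count = 10+5*1 = 15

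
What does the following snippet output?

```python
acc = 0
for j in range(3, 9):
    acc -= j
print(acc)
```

j=3: acc = 0-3 = -3
j=4: acc = (-3)-4 = -7
j=5: acc = (-7)-5 = -12
j=6: acc = (-12)-6 = -18
j=7: acc = (-18)-7 = -25
j=8: acc = (-25)-8 = -33

-33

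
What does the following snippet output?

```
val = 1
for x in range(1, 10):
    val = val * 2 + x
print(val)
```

x=1: val = 1*2+1 = 3
x=2: val = 3*2+2 = 8
x=3: val = 8*2+3 = 19
x=4: val = 19*2+4 = 42
x=5: val = 42*2+5 = 89
x=6: val = 89*2+6 = 184
x=7: val = 184*2+7 = 375
x=8: val = 375*2+8 = 758
x=9: val = 758*2+9 = 1525

1525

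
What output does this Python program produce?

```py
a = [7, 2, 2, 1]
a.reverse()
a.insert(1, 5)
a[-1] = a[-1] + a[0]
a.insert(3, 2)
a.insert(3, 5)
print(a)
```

[1, 5, 2, 5, 2, 2, 8]

reverse → [1, 2, 2, 7]
insert 5 at 1 → [1, 5, 2, 2, 7]
a[-1] = a[-1]+a[0] = 7+1 = 8 → [1, 5, 2, 2, 8]
insert 2 at 3 → [1, 5, 2, 2, 2, 8]
insert 5 at 3 → [1, 5, 2, 5, 2, 2, 8]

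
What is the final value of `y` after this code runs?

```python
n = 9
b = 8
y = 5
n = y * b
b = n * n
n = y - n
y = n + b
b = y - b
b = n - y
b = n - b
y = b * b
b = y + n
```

2449225

n = 5*8 = 40
b = 40*40 = 1600
n = 5-40 = -35
y = (-35)+1600 = 1565
b = 1565-1600 = -35
b = (-35)-1565 = -1600
b = (-35)-(-1600) = 1565
y = 1565*1565 = 2449225
b = 2449225+(-35) = 2449190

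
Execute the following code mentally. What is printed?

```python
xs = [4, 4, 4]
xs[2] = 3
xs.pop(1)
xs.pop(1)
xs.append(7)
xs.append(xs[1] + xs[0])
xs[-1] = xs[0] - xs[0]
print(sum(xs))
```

11

xs[2] = 3 → [4, 4, 3]
pop(1) removes 4 → [4, 3]
pop(1) removes 3 → [4]
append 7 → [4, 7]
append xs[1]+xs[0] = 7+4 = 11 → [4, 7, 11]
xs[-1] = xs[0]-xs[0] = 4-4 = 0 → [4, 7, 0]
sum = 11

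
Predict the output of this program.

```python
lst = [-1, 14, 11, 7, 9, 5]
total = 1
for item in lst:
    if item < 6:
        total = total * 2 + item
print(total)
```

7

item=-1: <6, total = 1*2+(-1) = 1
item=14: not <6
item=11: not <6
item=7: not <6
item=9: not <6
item=5: <6, total = 1*2+5 = 7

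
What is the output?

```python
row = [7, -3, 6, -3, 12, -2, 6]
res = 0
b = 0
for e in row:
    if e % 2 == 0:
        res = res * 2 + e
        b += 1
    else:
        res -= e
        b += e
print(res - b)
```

53

e=7: not even, res = 0-7 = -7; b=7
e=-3: not even, res = (-7)-(-3) = -4; b=4
e=6: even, res = (-4)*2+6 = -2; b=5
e=-3: not even, res = (-2)-(-3) = 1; b=2
e=12: even, res = 1*2+12 = 14; b=3
e=-2: even, res = 14*2+(-2) = 26; b=4
e=6: even, res = 26*2+6 = 58; b=5
res-b = 58-5 = 53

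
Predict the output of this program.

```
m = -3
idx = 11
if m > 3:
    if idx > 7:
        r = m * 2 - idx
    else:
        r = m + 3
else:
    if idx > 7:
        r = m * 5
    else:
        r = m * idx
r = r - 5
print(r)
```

-20

m=-3, idx=11
m > 3 is False; idx > 7 is True
→ r = m * 5 = -15
r = (-15)-5 = -20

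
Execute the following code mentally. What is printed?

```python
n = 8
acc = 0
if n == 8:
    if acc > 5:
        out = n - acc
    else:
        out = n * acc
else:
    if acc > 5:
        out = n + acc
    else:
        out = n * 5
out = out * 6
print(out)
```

n=8, acc=0
n == 8 is True; acc > 5 is False
→ out = n * acc = 0
out = 0*6 = 0

0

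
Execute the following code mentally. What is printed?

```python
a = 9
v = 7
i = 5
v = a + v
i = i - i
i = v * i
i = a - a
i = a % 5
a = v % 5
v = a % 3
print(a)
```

v = 9+7 = 16
i = 5-5 = 0
i = 16*0 = 0
i = 9-9 = 0
i = 9%5 = 4
a = 16%5 = 1
v = 1%3 = 1

1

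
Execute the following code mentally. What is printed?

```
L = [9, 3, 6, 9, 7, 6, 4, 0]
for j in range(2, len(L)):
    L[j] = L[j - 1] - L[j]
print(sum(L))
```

j=2: L[2] = 3-6 = -3 → [9, 3, -3, 9, 7, 6, 4, 0]
j=3: L[3] = (-3)-9 = -12 → [9, 3, -3, -12, 7, 6, 4, 0]
j=4: L[4] = (-12)-7 = -19 → [9, 3, -3, -12, -19, 6, 4, 0]
j=5: L[5] = (-19)-6 = -25 → [9, 3, -3, -12, -19, -25, 4, 0]
j=6: L[6] = (-25)-4 = -29 → [9, 3, -3, -12, -19, -25, -29, 0]
j=7: L[7] = (-29)-0 = -29 → [9, 3, -3, -12, -19, -25, -29, -29]
sum = -105

-105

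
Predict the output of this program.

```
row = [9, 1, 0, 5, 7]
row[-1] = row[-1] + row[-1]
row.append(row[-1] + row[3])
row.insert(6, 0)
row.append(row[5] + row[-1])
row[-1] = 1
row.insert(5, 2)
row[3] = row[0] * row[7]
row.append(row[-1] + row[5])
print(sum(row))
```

row[-1] = row[-1]+row[-1] = 7+7 = 14 → [9, 1, 0, 5, 14]
append row[-1]+row[3] = 14+5 = 19 → [9, 1, 0, 5, 14, 19]
insert 0 at 6 → [9, 1, 0, 5, 14, 19, 0]
append row[5]+row[-1] = 19+0 = 19 → [9, 1, 0, 5, 14, 19, 0, 19]
row[-1] = 1 → [9, 1, 0, 5, 14, 19, 0, 1]
insert 2 at 5 → [9, 1, 0, 5, 14, 2, 19, 0, 1]
row[3] = row[0]*row[7] = 9*0 = 0 → [9, 1, 0, 0, 14, 2, 19, 0, 1]
append row[-1]+row[5] = 1+2 = 3 → [9, 1, 0, 0, 14, 2, 19, 0, 1, 3]
sum = 49

49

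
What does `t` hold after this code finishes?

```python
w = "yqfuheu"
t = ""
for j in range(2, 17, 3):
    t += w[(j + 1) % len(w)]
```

'uufeq'

j=2: add w[3]='u' → 'u'
j=5: add w[6]='u' → 'uu'
j=8: add w[2]='f' → 'uuf'
j=11: add w[5]='e' → 'uufe'
j=14: add w[1]='q' → 'uufeq'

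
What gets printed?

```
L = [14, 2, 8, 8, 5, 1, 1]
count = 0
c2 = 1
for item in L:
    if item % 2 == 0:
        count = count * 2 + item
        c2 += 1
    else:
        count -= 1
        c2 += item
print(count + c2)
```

153

item=14: even, count = 0*2+14 = 14; c2=2
item=2: even, count = 14*2+2 = 30; c2=3
item=8: even, count = 30*2+8 = 68; c2=4
item=8: even, count = 68*2+8 = 144; c2=5
item=5: not even, count = 144-1 = 143; c2=10
item=1: not even, count = 143-1 = 142; c2=11
item=1: not even, count = 142-1 = 141; c2=12
count+c2 = 141+12 = 153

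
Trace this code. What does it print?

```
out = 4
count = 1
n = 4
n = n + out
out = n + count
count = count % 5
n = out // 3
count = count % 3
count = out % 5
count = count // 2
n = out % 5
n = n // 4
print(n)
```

n = 4+4 = 8
out = 8+1 = 9
count = 1%5 = 1
n = 9//3 = 3
count = 1%3 = 1
count = 9%5 = 4
count = 4//2 = 2
n = 9%5 = 4
n = 4//4 = 1

1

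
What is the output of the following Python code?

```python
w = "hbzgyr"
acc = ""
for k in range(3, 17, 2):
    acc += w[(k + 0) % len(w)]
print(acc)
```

k=3: add w[3]='g' → 'g'
k=5: add w[5]='r' → 'gr'
k=7: add w[1]='b' → 'grb'
k=9: add w[3]='g' → 'grbg'
k=11: add w[5]='r' → 'grbgr'
k=13: add w[1]='b' → 'grbgrb'
k=15: add w[3]='g' → 'grbgrbg'

grbgrbg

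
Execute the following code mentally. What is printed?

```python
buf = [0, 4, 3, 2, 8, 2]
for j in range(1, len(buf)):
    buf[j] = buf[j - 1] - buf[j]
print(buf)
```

[0, -4, -7, -9, -17, -19]

j=1: buf[1] = 0-4 = -4 → [0, -4, 3, 2, 8, 2]
j=2: buf[2] = (-4)-3 = -7 → [0, -4, -7, 2, 8, 2]
j=3: buf[3] = (-7)-2 = -9 → [0, -4, -7, -9, 8, 2]
j=4: buf[4] = (-9)-8 = -17 → [0, -4, -7, -9, -17, 2]
j=5: buf[5] = (-17)-2 = -19 → [0, -4, -7, -9, -17, -19]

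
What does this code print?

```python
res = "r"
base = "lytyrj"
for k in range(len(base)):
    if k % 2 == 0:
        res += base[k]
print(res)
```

rltr

k=0: add 'l' → 'rl'
k=1: skip
k=2: add 't' → 'rlt'
k=3: skip
k=4: add 'r' → 'rltr'
k=5: skip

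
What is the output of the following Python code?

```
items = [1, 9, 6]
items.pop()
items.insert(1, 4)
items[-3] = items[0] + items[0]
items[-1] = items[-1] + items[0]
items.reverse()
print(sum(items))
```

17

pop() removes 6 → [1, 9]
insert 4 at 1 → [1, 4, 9]
items[-3] = items[0]+items[0] = 1+1 = 2 → [2, 4, 9]
items[-1] = items[-1]+items[0] = 9+2 = 11 → [2, 4, 11]
reverse → [11, 4, 2]
sum = 17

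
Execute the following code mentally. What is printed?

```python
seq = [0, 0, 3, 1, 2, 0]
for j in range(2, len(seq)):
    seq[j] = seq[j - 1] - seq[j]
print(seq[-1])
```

j=2: seq[2] = 0-3 = -3 → [0, 0, -3, 1, 2, 0]
j=3: seq[3] = (-3)-1 = -4 → [0, 0, -3, -4, 2, 0]
j=4: seq[4] = (-4)-2 = -6 → [0, 0, -3, -4, -6, 0]
j=5: seq[5] = (-6)-0 = -6 → [0, 0, -3, -4, -6, -6]

-6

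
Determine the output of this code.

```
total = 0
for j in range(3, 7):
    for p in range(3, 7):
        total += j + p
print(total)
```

j=3,p=3: total = 0+6 = 6
j=3,p=4: total = 6+7 = 13
j=3,p=5: total = 13+8 = 21
j=3,p=6: total = 21+9 = 30
j=4,p=3: total = 30+7 = 37
j=4,p=4: total = 37+8 = 45
j=4,p=5: total = 45+9 = 54
j=4,p=6: total = 54+10 = 64
j=5,p=3: total = 64+8 = 72
j=5,p=4: total = 72+9 = 81
j=5,p=5: total = 81+10 = 91
j=5,p=6: total = 91+11 = 102
j=6,p=3: total = 102+9 = 111
j=6,p=4: total = 111+10 = 121
j=6,p=5: total = 121+11 = 132
j=6,p=6: total = 132+12 = 144

144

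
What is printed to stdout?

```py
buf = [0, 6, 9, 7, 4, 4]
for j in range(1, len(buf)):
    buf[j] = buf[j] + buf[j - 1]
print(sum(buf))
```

j=1: buf[1] = 6+0 = 6 → [0, 6, 9, 7, 4, 4]
j=2: buf[2] = 9+6 = 15 → [0, 6, 15, 7, 4, 4]
j=3: buf[3] = 7+15 = 22 → [0, 6, 15, 22, 4, 4]
j=4: buf[4] = 4+22 = 26 → [0, 6, 15, 22, 26, 4]
j=5: buf[5] = 4+26 = 30 → [0, 6, 15, 22, 26, 30]
sum = 99

99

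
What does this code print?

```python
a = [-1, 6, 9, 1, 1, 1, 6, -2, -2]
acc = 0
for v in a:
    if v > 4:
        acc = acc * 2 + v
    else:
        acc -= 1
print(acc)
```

32

v=-1: not >4, acc = 0-1 = -1
v=6: >4, acc = (-1)*2+6 = 4
v=9: >4, acc = 4*2+9 = 17
v=1: not >4, acc = 17-1 = 16
v=1: not >4, acc = 16-1 = 15
v=1: not >4, acc = 15-1 = 14
v=6: >4, acc = 14*2+6 = 34
v=-2: not >4, acc = 34-1 = 33
v=-2: not >4, acc = 33-1 = 32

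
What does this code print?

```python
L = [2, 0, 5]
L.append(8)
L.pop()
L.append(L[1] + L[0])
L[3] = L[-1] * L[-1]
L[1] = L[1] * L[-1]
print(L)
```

append 8 → [2, 0, 5, 8]
pop() removes 8 → [2, 0, 5]
append L[1]+L[0] = 0+2 = 2 → [2, 0, 5, 2]
L[3] = L[-1]*L[-1] = 2*2 = 4 → [2, 0, 5, 4]
L[1] = L[1]*L[-1] = 0*4 = 0 → [2, 0, 5, 4]

[2, 0, 5, 4]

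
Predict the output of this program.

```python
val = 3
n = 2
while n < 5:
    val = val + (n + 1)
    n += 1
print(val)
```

n=2: val = 3+3 = 6
n=3: val = 6+4 = 10
n=4: val = 10+5 = 15

15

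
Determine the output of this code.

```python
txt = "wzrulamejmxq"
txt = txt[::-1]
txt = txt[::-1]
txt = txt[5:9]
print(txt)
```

amej

reverse → 'qxmjemalurzw'
reverse → 'wzrulamejmxq'
slice [5:9] → 'amej'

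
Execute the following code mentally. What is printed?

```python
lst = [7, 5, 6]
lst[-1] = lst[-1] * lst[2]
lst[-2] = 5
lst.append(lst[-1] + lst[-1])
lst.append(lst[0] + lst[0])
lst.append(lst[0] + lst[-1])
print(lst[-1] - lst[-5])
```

lst[-1] = lst[-1]*lst[2] = 6*6 = 36 → [7, 5, 36]
lst[-2] = 5 → [7, 5, 36]
append lst[-1]+lst[-1] = 36+36 = 72 → [7, 5, 36, 72]
append lst[0]+lst[0] = 7+7 = 14 → [7, 5, 36, 72, 14]
append lst[0]+lst[-1] = 7+14 = 21 → [7, 5, 36, 72, 14, 21]
lst[-1]-lst[-5] = 21-5 = 16

16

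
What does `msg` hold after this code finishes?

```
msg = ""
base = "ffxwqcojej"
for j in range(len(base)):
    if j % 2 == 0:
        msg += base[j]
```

j=0: add 'f' → 'f'
j=1: skip
j=2: add 'x' → 'fx'
j=3: skip
j=4: add 'q' → 'fxq'
j=5: skip
j=6: add 'o' → 'fxqo'
j=7: skip
j=8: add 'e' → 'fxqoe'
j=9: skip

'fxqoe'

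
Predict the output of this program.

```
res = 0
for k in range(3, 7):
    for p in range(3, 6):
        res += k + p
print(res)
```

102

k=3,p=3: res = 0+6 = 6
k=3,p=4: res = 6+7 = 13
k=3,p=5: res = 13+8 = 21
k=4,p=3: res = 21+7 = 28
k=4,p=4: res = 28+8 = 36
k=4,p=5: res = 36+9 = 45
k=5,p=3: res = 45+8 = 53
k=5,p=4: res = 53+9 = 62
k=5,p=5: res = 62+10 = 72
k=6,p=3: res = 72+9 = 81
k=6,p=4: res = 81+10 = 91
k=6,p=5: res = 91+11 = 102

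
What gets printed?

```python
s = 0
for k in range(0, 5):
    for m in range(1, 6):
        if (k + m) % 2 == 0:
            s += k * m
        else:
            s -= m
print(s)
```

33

k=0,m=1: odd sum, s = 0-1 = -1
k=0,m=2: even sum, s = (-1)+0 = -1
k=0,m=3: odd sum, s = (-1)-3 = -4
k=0,m=4: even sum, s = (-4)+0 = -4
k=0,m=5: odd sum, s = (-4)-5 = -9
k=1,m=1: even sum, s = (-9)+1 = -8
k=1,m=2: odd sum, s = (-8)-2 = -10
k=1,m=3: even sum, s = (-10)+3 = -7
k=1,m=4: odd sum, s = (-7)-4 = -11
k=1,m=5: even sum, s = (-11)+5 = -6
k=2,m=1: odd sum, s = (-6)-1 = -7
k=2,m=2: even sum, s = (-7)+4 = -3
k=2,m=3: odd sum, s = (-3)-3 = -6
k=2,m=4: even sum, s = (-6)+8 = 2
k=2,m=5: odd sum, s = 2-5 = -3
k=3,m=1: even sum, s = (-3)+3 = 0
k=3,m=2: odd sum, s = 0-2 = -2
k=3,m=3: even sum, s = (-2)+9 = 7
k=3,m=4: odd sum, s = 7-4 = 3
k=3,m=5: even sum, s = 3+15 = 18
k=4,m=1: odd sum, s = 18-1 = 17
k=4,m=2: even sum, s = 17+8 = 25
k=4,m=3: odd sum, s = 25-3 = 22
k=4,m=4: even sum, s = 22+16 = 38
k=4,m=5: odd sum, s = 38-5 = 33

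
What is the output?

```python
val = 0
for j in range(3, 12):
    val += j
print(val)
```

63

j=3: val = 0+3 = 3
j=4: val = 3+4 = 7
j=5: val = 7+5 = 12
j=6: val = 12+6 = 18
j=7: val = 18+7 = 25
j=8: val = 25+8 = 33
j=9: val = 33+9 = 42
j=10: val = 42+10 = 52
j=11: val = 52+11 = 63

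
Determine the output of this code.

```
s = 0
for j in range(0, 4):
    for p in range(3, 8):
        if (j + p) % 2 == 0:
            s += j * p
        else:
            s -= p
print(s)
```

j=0,p=3: odd sum, s = 0-3 = -3
j=0,p=4: even sum, s = (-3)+0 = -3
j=0,p=5: odd sum, s = (-3)-5 = -8
j=0,p=6: even sum, s = (-8)+0 = -8
j=0,p=7: odd sum, s = (-8)-7 = -15
j=1,p=3: even sum, s = (-15)+3 = -12
j=1,p=4: odd sum, s = (-12)-4 = -16
j=1,p=5: even sum, s = (-16)+5 = -11
j=1,p=6: odd sum, s = (-11)-6 = -17
j=1,p=7: even sum, s = (-17)+7 = -10
j=2,p=3: odd sum, s = (-10)-3 = -13
j=2,p=4: even sum, s = (-13)+8 = -5
j=2,p=5: odd sum, s = (-5)-5 = -10
j=2,p=6: even sum, s = (-10)+12 = 2
j=2,p=7: odd sum, s = 2-7 = -5
j=3,p=3: even sum, s = (-5)+9 = 4
j=3,p=4: odd sum, s = 4-4 = 0
j=3,p=5: even sum, s = 0+15 = 15
j=3,p=6: odd sum, s = 15-6 = 9
j=3,p=7: even sum, s = 9+21 = 30

30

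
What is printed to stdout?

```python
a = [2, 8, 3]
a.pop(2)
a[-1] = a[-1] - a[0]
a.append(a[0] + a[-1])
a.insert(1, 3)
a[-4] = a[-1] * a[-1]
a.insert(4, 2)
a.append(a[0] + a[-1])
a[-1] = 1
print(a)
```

pop(2) removes 3 → [2, 8]
a[-1] = a[-1]-a[0] = 8-2 = 6 → [2, 6]
append a[0]+a[-1] = 2+6 = 8 → [2, 6, 8]
insert 3 at 1 → [2, 3, 6, 8]
a[-4] = a[-1]*a[-1] = 8*8 = 64 → [64, 3, 6, 8]
insert 2 at 4 → [64, 3, 6, 8, 2]
append a[0]+a[-1] = 64+2 = 66 → [64, 3, 6, 8, 2, 66]
a[-1] = 1 → [64, 3, 6, 8, 2, 1]

[64, 3, 6, 8, 2, 1]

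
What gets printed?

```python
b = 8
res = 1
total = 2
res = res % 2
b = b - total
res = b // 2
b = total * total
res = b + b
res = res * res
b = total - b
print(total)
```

res = 1%2 = 1
b = 8-2 = 6
res = 6//2 = 3
b = 2*2 = 4
res = 4+4 = 8
res = 8*8 = 64
b = 2-4 = -2

2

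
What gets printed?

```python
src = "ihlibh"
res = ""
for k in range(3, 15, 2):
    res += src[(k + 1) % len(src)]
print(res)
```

bilbil

k=3: add src[4]='b' → 'b'
k=5: add src[0]='i' → 'bi'
k=7: add src[2]='l' → 'bil'
k=9: add src[4]='b' → 'bilb'
k=11: add src[0]='i' → 'bilbi'
k=13: add src[2]='l' → 'bilbil'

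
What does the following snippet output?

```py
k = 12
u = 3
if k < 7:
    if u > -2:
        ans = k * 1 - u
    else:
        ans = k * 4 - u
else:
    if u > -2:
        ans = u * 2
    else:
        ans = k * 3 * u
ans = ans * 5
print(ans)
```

k=12, u=3
k < 7 is False; u > -2 is True
→ ans = u * 2 = 6
ans = 6*5 = 30

30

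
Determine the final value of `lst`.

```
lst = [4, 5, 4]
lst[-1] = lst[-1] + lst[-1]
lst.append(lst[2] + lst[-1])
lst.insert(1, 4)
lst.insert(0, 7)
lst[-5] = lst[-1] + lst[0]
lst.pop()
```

[7, 23, 4, 5, 8]

lst[-1] = lst[-1]+lst[-1] = 4+4 = 8 → [4, 5, 8]
append lst[2]+lst[-1] = 8+8 = 16 → [4, 5, 8, 16]
insert 4 at 1 → [4, 4, 5, 8, 16]
insert 7 at 0 → [7, 4, 4, 5, 8, 16]
lst[-5] = lst[-1]+lst[0] = 16+7 = 23 → [7, 23, 4, 5, 8, 16]
pop() removes 16 → [7, 23, 4, 5, 8]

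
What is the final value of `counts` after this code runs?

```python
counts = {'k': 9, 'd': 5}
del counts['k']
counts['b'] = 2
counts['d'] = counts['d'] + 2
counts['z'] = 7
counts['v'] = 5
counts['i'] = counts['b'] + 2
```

{'d': 7, 'b': 2, 'z': 7, 'v': 5, 'i': 4}

del 'k' → {'d': 5}
counts['b'] = 2 → {'d': 5, 'b': 2}
counts['d'] = counts['d']+2 = 7 → {'d': 7, 'b': 2}
counts['z'] = 7 → {'d': 7, 'b': 2, 'z': 7}
counts['v'] = 5 → {'d': 7, 'b': 2, 'z': 7, 'v': 5}
counts['i'] = counts['b']+2 = 4 → {'d': 7, 'b': 2, 'z': 7, 'v': 5, 'i': 4}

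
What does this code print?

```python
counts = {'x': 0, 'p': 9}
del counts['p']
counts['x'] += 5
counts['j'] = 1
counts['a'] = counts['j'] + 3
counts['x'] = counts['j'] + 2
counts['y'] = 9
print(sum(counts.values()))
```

17

del 'p' → {'x': 0}
counts['x'] = 0+5 = 5 → {'x': 5}
counts['j'] = 1 → {'x': 5, 'j': 1}
counts['a'] = counts['j']+3 = 4 → {'x': 5, 'j': 1, 'a': 4}
counts['x'] = counts['j']+2 = 3 → {'x': 3, 'j': 1, 'a': 4}
counts['y'] = 9 → {'x': 3, 'j': 1, 'a': 4, 'y': 9}
sum of values = 17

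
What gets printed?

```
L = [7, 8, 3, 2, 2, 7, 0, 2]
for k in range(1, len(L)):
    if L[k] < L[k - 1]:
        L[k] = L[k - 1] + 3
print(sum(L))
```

126

k=1: 8>=7, unchanged → [7, 8, 3, 2, 2, 7, 0, 2]
k=2: 3<8, L[2] = 8+3 = 11 → [7, 8, 11, 2, 2, 7, 0, 2]
k=3: 2<11, L[3] = 11+3 = 14 → [7, 8, 11, 14, 2, 7, 0, 2]
k=4: 2<14, L[4] = 14+3 = 17 → [7, 8, 11, 14, 17, 7, 0, 2]
k=5: 7<17, L[5] = 17+3 = 20 → [7, 8, 11, 14, 17, 20, 0, 2]
k=6: 0<20, L[6] = 20+3 = 23 → [7, 8, 11, 14, 17, 20, 23, 2]
k=7: 2<23, L[7] = 23+3 = 26 → [7, 8, 11, 14, 17, 20, 23, 26]
sum = 126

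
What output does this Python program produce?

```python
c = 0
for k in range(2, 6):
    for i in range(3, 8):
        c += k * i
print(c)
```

350

k=2,i=3: c = 0+6 = 6
k=2,i=4: c = 6+8 = 14
k=2,i=5: c = 14+10 = 24
k=2,i=6: c = 24+12 = 36
k=2,i=7: c = 36+14 = 50
k=3,i=3: c = 50+9 = 59
k=3,i=4: c = 59+12 = 71
k=3,i=5: c = 71+15 = 86
k=3,i=6: c = 86+18 = 104
k=3,i=7: c = 104+21 = 125
k=4,i=3: c = 125+12 = 137
k=4,i=4: c = 137+16 = 153
k=4,i=5: c = 153+20 = 173
k=4,i=6: c = 173+24 = 197
k=4,i=7: c = 197+28 = 225
k=5,i=3: c = 225+15 = 240
k=5,i=4: c = 240+20 = 260
k=5,i=5: c = 260+25 = 285
k=5,i=6: c = 285+30 = 315
k=5,i=7: c = 315+35 = 350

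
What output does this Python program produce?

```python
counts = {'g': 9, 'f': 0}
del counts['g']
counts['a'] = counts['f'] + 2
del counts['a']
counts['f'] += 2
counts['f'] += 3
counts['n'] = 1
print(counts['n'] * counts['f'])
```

5

del 'g' → {'f': 0}
counts['a'] = counts['f']+2 = 2 → {'f': 0, 'a': 2}
del 'a' → {'f': 0}
counts['f'] = 0+2 = 2 → {'f': 2}
counts['f'] = 2+3 = 5 → {'f': 5}
counts['n'] = 1 → {'f': 5, 'n': 1}
counts['n']*counts['f'] = 1*5 = 5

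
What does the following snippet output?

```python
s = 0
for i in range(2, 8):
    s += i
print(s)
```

i=2: s = 0+2 = 2
i=3: s = 2+3 = 5
i=4: s = 5+4 = 9
i=5: s = 9+5 = 14
i=6: s = 14+6 = 20
i=7: s = 20+7 = 27

27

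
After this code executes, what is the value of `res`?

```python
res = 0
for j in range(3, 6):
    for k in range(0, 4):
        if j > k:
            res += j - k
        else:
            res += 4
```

34

j=3,k=0: 3>0, res = 0+3 = 3
j=3,k=1: 3>1, res = 3+2 = 5
j=3,k=2: 3>2, res = 5+1 = 6
j=3,k=3: not 3>3, res = 6+4 = 10
j=4,k=0: 4>0, res = 10+4 = 14
j=4,k=1: 4>1, res = 14+3 = 17
j=4,k=2: 4>2, res = 17+2 = 19
j=4,k=3: 4>3, res = 19+1 = 20
j=5,k=0: 5>0, res = 20+5 = 25
j=5,k=1: 5>1, res = 25+4 = 29
j=5,k=2: 5>2, res = 29+3 = 32
j=5,k=3: 5>3, res = 32+2 = 34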